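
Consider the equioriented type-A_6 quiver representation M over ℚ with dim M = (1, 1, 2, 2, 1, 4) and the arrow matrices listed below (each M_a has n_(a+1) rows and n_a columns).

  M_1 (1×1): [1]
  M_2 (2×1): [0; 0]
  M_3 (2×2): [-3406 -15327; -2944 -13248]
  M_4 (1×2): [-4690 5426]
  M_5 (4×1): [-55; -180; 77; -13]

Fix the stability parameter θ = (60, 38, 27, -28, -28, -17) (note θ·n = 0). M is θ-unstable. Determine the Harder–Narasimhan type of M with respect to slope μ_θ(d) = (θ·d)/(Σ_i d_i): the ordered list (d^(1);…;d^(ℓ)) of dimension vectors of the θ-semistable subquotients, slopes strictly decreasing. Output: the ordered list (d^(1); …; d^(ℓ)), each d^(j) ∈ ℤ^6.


Interval decomposition of M: I[1,2], I[3,3], I[3,6], I[4,4], I[6,6]^3.
HN type (ℓ=5): μ^(1)=49; μ^(2)=27; μ^(3)=-23/2; μ^(4)=-17; μ^(5)=-28

((1, 1, 0, 0, 0, 0); (0, 0, 1, 0, 0, 0); (0, 0, 1, 1, 1, 1); (0, 0, 0, 0, 0, 3); (0, 0, 0, 1, 0, 0))


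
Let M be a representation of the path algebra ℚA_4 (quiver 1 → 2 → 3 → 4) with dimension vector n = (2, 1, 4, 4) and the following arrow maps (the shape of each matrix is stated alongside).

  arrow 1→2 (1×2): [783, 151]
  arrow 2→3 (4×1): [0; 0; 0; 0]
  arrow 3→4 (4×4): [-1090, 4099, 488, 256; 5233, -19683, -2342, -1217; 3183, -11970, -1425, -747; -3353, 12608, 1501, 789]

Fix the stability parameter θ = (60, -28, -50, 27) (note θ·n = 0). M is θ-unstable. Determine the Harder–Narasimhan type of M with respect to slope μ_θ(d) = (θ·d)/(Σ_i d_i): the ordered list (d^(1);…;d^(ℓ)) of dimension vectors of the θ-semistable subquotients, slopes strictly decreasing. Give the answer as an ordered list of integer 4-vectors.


Interval decomposition of M: I[1,1], I[1,2], I[3,3], I[3,4]^3, I[4,4].
HN type (ℓ=4): μ^(1)=60; μ^(2)=27; μ^(3)=16; μ^(4)=-50

((1, 0, 0, 0); (0, 0, 0, 4); (1, 1, 0, 0); (0, 0, 4, 0))


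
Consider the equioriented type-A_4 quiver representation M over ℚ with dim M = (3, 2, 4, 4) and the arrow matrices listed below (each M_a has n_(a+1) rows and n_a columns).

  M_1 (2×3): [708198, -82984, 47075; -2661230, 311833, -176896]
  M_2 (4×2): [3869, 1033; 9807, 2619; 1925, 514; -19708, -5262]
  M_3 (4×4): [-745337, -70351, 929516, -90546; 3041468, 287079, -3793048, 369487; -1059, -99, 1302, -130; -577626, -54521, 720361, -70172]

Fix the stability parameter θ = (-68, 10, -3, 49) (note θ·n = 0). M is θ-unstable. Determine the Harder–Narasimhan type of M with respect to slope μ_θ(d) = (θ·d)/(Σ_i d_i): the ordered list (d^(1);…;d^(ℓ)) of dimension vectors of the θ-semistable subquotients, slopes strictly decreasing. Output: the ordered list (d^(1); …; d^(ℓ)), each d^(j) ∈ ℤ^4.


Barcode: M ≅ I[1,1], I[1,4]^2, I[3,4]^2. HN layers by μ_θ (4 steps, strictly decreasing):
  μ^(1)=49; μ^(2)=7/2; μ^(3)=-3; μ^(4)=-68

((0, 0, 0, 4); (0, 2, 2, 0); (0, 0, 2, 0); (3, 0, 0, 0))


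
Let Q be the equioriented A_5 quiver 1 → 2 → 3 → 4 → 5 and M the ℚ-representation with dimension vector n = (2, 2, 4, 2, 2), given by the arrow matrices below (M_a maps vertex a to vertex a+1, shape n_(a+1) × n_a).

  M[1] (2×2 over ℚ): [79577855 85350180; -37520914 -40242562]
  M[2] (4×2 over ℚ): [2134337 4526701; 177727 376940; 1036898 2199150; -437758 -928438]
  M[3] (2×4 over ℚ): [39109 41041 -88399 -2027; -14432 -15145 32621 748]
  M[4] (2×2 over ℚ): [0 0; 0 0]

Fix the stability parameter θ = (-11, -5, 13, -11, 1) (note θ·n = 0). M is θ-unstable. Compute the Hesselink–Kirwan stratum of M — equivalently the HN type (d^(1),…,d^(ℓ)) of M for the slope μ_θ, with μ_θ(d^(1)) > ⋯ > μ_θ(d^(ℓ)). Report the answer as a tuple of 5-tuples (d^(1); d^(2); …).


Via rank(M_{q-1}∘⋯∘M_p): M ≅ I[1,4]^2, I[3,3]^2, I[5,5]^2.
μ_θ-semistable layers: μ^(1)=13; μ^(2)=1; μ^(3)=-5; μ^(4)=-11

((0, 0, 2, 0, 0); (0, 0, 2, 2, 2); (0, 2, 0, 0, 0); (2, 0, 0, 0, 0))


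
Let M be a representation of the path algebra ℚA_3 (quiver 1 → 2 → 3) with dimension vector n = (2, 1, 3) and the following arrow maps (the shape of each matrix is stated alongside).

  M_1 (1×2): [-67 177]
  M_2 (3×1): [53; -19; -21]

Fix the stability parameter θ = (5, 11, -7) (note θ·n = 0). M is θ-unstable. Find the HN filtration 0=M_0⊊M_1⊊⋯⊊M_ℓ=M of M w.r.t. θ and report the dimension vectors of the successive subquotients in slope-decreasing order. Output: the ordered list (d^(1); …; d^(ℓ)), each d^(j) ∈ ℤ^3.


Barcode: M ≅ I[1,1], I[1,3], I[3,3]^2. HN layers by μ_θ (3 steps, strictly decreasing):
  μ^(1)=5; μ^(2)=3; μ^(3)=-7

((1, 0, 0); (1, 1, 1); (0, 0, 2))


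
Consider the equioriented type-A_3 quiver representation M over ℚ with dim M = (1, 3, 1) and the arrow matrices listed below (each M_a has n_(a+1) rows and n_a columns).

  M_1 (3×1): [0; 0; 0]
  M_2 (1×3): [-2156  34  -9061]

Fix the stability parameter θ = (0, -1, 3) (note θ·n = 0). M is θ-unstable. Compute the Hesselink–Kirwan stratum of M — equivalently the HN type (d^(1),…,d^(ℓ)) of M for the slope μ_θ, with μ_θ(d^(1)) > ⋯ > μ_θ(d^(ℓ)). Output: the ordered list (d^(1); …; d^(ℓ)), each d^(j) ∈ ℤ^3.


Via rank(M_{q-1}∘⋯∘M_p): M ≅ I[1,1], I[2,2]^2, I[2,3].
μ_θ-semistable layers: μ^(1)=3; μ^(2)=0; μ^(3)=-1

((0, 0, 1); (1, 0, 0); (0, 3, 0))


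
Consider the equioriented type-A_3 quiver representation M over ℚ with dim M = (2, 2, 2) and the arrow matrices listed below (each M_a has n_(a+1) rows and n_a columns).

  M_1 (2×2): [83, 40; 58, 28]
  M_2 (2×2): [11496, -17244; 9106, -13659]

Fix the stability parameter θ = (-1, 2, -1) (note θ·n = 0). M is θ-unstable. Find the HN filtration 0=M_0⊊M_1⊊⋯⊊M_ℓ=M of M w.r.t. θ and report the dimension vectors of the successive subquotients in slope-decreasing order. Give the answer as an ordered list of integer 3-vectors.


Via rank(M_{q-1}∘⋯∘M_p): M ≅ I[1,2], I[1,3], I[3,3].
μ_θ-semistable layers: μ^(1)=2; μ^(2)=1/2; μ^(3)=-1

((0, 1, 0); (0, 1, 1); (2, 0, 1))


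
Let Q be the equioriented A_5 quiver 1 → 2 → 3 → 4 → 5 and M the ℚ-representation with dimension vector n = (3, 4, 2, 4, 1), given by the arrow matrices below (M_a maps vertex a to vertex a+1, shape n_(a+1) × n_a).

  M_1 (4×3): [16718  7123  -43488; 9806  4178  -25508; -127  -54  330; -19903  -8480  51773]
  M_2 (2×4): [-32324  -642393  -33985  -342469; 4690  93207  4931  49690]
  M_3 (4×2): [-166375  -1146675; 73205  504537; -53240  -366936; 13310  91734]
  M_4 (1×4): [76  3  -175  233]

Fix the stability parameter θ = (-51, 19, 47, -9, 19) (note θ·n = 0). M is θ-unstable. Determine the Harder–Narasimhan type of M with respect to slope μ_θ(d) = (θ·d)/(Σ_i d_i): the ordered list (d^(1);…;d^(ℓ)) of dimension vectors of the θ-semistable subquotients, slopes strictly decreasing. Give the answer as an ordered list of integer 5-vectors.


Interval decomposition of M: I[1,2], I[1,3], I[1,5], I[2,2], I[4,4]^3.
HN type (ℓ=4): μ^(1)=47; μ^(2)=19; μ^(3)=-9; μ^(4)=-51

((0, 0, 1, 0, 0); (0, 4, 1, 1, 1); (0, 0, 0, 3, 0); (3, 0, 0, 0, 0))


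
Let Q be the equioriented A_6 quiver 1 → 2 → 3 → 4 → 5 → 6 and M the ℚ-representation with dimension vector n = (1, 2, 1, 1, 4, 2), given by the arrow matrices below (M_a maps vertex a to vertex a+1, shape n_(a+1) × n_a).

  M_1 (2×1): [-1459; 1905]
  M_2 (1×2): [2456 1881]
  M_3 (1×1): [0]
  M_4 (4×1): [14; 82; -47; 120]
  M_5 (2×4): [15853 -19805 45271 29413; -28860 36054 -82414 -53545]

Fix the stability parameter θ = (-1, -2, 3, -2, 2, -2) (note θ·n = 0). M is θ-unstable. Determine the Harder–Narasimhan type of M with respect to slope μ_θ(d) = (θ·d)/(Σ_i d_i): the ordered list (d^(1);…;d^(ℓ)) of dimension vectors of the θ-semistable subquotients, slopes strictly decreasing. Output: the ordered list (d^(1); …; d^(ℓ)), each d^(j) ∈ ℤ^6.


Interval decomposition of M: I[1,3], I[2,2], I[4,6], I[5,5]^2, I[5,6].
HN type (ℓ=5): μ^(1)=3; μ^(2)=2; μ^(3)=0; μ^(4)=-3/2; μ^(5)=-2

((0, 0, 1, 0, 0, 0); (0, 0, 0, 0, 2, 0); (0, 0, 0, 0, 2, 2); (1, 1, 0, 0, 0, 0); (0, 1, 0, 1, 0, 0))


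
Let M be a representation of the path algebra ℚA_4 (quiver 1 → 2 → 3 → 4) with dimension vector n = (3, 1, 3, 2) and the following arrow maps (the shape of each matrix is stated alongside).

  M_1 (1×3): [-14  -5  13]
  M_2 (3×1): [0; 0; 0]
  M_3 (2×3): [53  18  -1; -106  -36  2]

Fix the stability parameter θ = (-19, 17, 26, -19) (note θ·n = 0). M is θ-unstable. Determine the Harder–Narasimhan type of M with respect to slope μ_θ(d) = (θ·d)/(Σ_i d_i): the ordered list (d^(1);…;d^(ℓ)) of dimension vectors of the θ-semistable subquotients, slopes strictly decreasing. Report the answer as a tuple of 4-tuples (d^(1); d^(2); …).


Barcode: M ≅ I[1,1]^2, I[1,2], I[3,3]^2, I[3,4], I[4,4]. HN layers by μ_θ (4 steps, strictly decreasing):
  μ^(1)=26; μ^(2)=17; μ^(3)=7/2; μ^(4)=-19

((0, 0, 2, 0); (0, 1, 0, 0); (0, 0, 1, 1); (3, 0, 0, 1))


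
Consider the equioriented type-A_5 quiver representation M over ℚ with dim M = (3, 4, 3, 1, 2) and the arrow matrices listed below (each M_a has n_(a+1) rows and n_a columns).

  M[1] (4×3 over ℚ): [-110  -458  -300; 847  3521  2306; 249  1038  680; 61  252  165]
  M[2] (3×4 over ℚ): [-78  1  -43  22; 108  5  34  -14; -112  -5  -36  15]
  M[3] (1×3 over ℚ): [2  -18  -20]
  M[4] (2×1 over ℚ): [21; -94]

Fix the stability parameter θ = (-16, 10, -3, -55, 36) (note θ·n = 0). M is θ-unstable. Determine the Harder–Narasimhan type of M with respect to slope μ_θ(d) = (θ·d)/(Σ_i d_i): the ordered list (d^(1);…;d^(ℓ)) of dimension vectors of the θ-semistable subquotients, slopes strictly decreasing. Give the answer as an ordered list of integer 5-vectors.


Interval decomposition of M: I[1,3]^2, I[1,5], I[2,2], I[5,5].
HN type (ℓ=4): μ^(1)=36; μ^(2)=10; μ^(3)=7/2; μ^(4)=-16

((0, 0, 0, 0, 2); (0, 1, 0, 0, 0); (0, 2, 2, 0, 0); (3, 1, 1, 1, 0))


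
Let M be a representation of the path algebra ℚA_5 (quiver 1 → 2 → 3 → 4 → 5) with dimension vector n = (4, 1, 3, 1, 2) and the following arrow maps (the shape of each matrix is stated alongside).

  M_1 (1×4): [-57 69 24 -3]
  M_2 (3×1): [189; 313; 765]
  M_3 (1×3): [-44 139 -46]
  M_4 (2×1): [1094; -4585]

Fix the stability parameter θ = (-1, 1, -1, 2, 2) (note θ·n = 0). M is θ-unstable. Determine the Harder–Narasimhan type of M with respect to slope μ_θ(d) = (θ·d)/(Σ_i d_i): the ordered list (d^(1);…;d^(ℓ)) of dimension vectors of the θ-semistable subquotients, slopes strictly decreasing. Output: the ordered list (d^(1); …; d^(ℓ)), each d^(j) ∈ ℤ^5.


Barcode: M ≅ I[1,1]^3, I[1,5], I[3,3]^2, I[5,5]. HN layers by μ_θ (3 steps, strictly decreasing):
  μ^(1)=2; μ^(2)=0; μ^(3)=-1

((0, 0, 0, 1, 2); (0, 1, 1, 0, 0); (4, 0, 2, 0, 0))


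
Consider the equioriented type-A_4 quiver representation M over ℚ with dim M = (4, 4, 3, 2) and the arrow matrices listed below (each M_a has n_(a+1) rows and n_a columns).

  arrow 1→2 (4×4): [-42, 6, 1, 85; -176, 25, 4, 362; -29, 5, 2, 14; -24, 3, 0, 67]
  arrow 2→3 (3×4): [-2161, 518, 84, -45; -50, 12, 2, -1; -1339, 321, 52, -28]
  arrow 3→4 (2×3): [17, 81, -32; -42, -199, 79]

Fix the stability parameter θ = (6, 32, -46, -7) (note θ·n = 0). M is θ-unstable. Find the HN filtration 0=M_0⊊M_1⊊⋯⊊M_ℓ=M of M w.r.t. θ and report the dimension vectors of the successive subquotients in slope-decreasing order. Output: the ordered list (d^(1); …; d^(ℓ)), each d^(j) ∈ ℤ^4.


Interval decomposition of M: I[1,2], I[1,3], I[1,4]^2.
HN type (ℓ=4): μ^(1)=32; μ^(2)=6; μ^(3)=-8/3; μ^(4)=-15/4

((0, 1, 0, 0); (1, 0, 0, 0); (1, 1, 1, 0); (2, 2, 2, 2))


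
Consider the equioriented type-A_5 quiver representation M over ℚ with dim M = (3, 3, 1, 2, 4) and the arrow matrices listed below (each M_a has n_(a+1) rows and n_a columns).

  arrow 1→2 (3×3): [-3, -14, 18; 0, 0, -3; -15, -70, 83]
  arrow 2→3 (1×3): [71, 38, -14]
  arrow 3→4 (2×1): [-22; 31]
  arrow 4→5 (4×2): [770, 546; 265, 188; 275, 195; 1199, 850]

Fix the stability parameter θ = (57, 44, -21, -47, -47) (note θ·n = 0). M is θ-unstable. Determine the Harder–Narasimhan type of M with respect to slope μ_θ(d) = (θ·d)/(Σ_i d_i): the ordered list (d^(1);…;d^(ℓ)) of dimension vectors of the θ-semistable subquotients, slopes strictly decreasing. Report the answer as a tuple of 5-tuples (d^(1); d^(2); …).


Interval decomposition of M: I[1,1], I[1,2], I[1,5], I[2,2], I[4,5], I[5,5]^2.
HN type (ℓ=5): μ^(1)=57; μ^(2)=101/2; μ^(3)=44; μ^(4)=-14/5; μ^(5)=-47

((1, 0, 0, 0, 0); (1, 1, 0, 0, 0); (0, 1, 0, 0, 0); (1, 1, 1, 1, 1); (0, 0, 0, 1, 3))


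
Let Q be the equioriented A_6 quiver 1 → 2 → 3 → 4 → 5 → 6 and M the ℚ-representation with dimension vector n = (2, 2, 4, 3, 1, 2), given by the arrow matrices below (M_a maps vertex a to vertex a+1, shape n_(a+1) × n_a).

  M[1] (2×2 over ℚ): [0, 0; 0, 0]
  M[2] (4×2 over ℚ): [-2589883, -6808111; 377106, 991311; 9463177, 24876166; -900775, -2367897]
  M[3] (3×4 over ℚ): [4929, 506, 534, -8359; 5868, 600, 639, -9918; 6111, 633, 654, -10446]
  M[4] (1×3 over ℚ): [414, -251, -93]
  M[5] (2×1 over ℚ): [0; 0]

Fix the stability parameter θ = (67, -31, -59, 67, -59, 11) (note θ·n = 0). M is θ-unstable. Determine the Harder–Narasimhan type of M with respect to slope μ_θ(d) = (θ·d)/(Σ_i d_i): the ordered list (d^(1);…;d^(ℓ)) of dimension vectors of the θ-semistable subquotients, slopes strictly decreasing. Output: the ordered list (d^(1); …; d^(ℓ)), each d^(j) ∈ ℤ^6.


Barcode: M ≅ I[1,1]^2, I[2,4]^2, I[3,3], I[3,5], I[6,6]^2. HN layers by μ_θ (5 steps, strictly decreasing):
  μ^(1)=67; μ^(2)=11; μ^(3)=4; μ^(4)=-45; μ^(5)=-59

((2, 0, 0, 2, 0, 0); (0, 0, 0, 0, 0, 2); (0, 0, 0, 1, 1, 0); (0, 2, 2, 0, 0, 0); (0, 0, 2, 0, 0, 0))


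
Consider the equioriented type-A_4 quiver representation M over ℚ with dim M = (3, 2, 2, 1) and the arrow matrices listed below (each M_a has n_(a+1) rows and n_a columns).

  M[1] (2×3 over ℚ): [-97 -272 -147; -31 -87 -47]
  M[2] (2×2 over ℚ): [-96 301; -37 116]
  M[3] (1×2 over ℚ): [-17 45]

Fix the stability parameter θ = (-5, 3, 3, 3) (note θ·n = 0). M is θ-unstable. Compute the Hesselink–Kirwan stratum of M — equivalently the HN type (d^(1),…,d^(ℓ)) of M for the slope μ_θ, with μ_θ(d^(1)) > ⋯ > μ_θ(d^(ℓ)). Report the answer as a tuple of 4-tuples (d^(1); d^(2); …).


Barcode: M ≅ I[1,1], I[1,3], I[1,4]. HN layers by μ_θ (2 steps, strictly decreasing):
  μ^(1)=3; μ^(2)=-5

((0, 2, 2, 1); (3, 0, 0, 0))


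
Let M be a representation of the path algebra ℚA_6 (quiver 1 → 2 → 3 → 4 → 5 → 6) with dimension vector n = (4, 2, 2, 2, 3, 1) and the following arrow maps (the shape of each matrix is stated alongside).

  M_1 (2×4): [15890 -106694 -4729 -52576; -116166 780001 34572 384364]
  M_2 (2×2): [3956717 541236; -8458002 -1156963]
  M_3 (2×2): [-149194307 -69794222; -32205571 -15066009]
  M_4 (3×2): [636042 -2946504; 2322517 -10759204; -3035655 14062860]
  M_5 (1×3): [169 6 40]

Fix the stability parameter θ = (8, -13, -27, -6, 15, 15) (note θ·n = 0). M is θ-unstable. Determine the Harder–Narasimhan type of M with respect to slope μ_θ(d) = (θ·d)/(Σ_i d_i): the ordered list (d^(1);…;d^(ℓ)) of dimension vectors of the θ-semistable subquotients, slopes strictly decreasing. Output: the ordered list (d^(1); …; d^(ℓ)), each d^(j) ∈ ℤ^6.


Via rank(M_{q-1}∘⋯∘M_p): M ≅ I[1,1]^2, I[1,4], I[1,5], I[5,5], I[5,6].
μ_θ-semistable layers: μ^(1)=15; μ^(2)=8; μ^(3)=-6; μ^(4)=-32/3

((0, 0, 0, 0, 3, 1); (2, 0, 0, 0, 0, 0); (0, 0, 0, 2, 0, 0); (2, 2, 2, 0, 0, 0))


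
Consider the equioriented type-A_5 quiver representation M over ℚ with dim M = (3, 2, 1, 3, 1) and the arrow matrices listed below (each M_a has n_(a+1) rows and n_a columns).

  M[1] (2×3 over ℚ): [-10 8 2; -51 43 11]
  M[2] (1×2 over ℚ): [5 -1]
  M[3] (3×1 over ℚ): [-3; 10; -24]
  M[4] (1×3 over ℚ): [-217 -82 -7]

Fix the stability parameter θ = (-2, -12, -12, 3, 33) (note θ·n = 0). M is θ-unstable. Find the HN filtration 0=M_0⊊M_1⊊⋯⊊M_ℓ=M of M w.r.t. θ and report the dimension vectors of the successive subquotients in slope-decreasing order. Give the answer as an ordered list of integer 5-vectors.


Barcode: M ≅ I[1,1], I[1,2], I[1,5], I[4,4]^2. HN layers by μ_θ (5 steps, strictly decreasing):
  μ^(1)=33; μ^(2)=3; μ^(3)=-2; μ^(4)=-7; μ^(5)=-26/3

((0, 0, 0, 0, 1); (0, 0, 0, 3, 0); (1, 0, 0, 0, 0); (1, 1, 0, 0, 0); (1, 1, 1, 0, 0))


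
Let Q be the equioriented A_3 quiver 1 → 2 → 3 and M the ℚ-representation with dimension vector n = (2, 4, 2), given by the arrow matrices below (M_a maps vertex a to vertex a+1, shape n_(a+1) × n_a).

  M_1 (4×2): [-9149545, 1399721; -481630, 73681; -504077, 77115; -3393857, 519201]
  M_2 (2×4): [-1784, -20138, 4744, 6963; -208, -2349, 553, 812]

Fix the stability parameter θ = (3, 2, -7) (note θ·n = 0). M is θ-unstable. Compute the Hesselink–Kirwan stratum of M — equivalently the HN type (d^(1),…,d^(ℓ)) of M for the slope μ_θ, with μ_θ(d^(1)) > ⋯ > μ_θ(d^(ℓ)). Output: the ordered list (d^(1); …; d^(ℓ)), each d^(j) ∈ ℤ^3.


Barcode: M ≅ I[1,3]^2, I[2,2]^2. HN layers by μ_θ (2 steps, strictly decreasing):
  μ^(1)=2; μ^(2)=-2/3

((0, 2, 0); (2, 2, 2))


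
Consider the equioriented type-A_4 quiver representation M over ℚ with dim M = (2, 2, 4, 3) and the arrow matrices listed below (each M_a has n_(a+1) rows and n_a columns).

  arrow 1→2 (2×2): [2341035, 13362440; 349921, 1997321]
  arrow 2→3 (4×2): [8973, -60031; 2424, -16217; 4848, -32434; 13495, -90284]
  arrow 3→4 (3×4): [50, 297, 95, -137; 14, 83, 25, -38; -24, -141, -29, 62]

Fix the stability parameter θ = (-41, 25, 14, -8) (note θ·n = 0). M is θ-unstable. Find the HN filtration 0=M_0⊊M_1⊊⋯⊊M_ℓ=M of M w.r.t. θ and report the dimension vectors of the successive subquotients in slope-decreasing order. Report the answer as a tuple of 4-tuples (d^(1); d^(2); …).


Via rank(M_{q-1}∘⋯∘M_p): M ≅ I[1,4]^2, I[3,3], I[3,4].
μ_θ-semistable layers: μ^(1)=14; μ^(2)=31/3; μ^(3)=3; μ^(4)=-41

((0, 0, 1, 0); (0, 2, 2, 2); (0, 0, 1, 1); (2, 0, 0, 0))


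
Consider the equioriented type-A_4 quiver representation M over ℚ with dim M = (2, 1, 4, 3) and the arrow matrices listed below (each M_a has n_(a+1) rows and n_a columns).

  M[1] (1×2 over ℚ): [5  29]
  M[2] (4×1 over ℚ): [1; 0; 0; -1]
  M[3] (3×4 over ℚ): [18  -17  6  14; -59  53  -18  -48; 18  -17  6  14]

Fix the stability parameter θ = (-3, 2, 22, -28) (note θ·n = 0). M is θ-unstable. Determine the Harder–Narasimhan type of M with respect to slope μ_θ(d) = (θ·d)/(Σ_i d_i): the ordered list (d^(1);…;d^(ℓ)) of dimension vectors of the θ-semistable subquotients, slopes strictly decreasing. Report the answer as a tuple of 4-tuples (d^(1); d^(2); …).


Via rank(M_{q-1}∘⋯∘M_p): M ≅ I[1,1], I[1,4], I[3,3]^2, I[3,4], I[4,4].
μ_θ-semistable layers: μ^(1)=22; μ^(2)=-4/3; μ^(3)=-3; μ^(4)=-28

((0, 0, 2, 0); (0, 1, 1, 1); (2, 0, 1, 1); (0, 0, 0, 1))


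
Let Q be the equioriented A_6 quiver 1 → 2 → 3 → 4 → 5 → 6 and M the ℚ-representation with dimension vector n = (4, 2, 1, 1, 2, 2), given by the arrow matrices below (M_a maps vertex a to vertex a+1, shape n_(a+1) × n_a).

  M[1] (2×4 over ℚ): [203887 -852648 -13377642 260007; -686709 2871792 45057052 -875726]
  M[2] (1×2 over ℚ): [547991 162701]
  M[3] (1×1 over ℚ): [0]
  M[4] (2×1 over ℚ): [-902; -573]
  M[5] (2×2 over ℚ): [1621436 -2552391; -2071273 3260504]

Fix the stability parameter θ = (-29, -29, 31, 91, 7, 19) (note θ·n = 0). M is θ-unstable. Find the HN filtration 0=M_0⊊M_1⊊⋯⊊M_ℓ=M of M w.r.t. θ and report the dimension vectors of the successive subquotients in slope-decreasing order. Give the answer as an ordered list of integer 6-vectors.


Barcode: M ≅ I[1,1]^2, I[1,2], I[1,3], I[4,6], I[5,6]. HN layers by μ_θ (5 steps, strictly decreasing):
  μ^(1)=39; μ^(2)=31; μ^(3)=19; μ^(4)=7; μ^(5)=-29

((0, 0, 0, 1, 1, 1); (0, 0, 1, 0, 0, 0); (0, 0, 0, 0, 0, 1); (0, 0, 0, 0, 1, 0); (4, 2, 0, 0, 0, 0))


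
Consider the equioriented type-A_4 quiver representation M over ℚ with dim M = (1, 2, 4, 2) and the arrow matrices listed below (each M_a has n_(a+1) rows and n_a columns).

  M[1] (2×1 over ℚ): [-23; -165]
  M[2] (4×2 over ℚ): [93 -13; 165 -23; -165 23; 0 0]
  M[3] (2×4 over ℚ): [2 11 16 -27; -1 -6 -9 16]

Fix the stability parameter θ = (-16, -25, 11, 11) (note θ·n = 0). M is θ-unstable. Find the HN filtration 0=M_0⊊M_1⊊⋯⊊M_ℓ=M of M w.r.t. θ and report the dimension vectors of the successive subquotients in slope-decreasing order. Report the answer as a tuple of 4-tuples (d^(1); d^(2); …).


Via rank(M_{q-1}∘⋯∘M_p): M ≅ I[1,4], I[2,4], I[3,3]^2.
μ_θ-semistable layers: μ^(1)=11; μ^(2)=-41/2; μ^(3)=-25

((0, 0, 4, 2); (1, 1, 0, 0); (0, 1, 0, 0))


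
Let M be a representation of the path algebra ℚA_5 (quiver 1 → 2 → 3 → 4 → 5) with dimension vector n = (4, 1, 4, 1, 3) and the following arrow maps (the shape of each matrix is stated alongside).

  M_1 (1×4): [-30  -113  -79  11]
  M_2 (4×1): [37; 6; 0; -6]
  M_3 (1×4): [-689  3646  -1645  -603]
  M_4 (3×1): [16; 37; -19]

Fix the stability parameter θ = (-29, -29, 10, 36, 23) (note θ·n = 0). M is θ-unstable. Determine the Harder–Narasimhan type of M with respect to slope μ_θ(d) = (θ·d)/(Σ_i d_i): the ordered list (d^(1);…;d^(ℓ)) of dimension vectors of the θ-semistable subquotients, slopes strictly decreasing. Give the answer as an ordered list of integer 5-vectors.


Via rank(M_{q-1}∘⋯∘M_p): M ≅ I[1,1]^3, I[1,5], I[3,3]^3, I[5,5]^2.
μ_θ-semistable layers: μ^(1)=59/2; μ^(2)=23; μ^(3)=10; μ^(4)=-29

((0, 0, 0, 1, 1); (0, 0, 0, 0, 2); (0, 0, 4, 0, 0); (4, 1, 0, 0, 0))


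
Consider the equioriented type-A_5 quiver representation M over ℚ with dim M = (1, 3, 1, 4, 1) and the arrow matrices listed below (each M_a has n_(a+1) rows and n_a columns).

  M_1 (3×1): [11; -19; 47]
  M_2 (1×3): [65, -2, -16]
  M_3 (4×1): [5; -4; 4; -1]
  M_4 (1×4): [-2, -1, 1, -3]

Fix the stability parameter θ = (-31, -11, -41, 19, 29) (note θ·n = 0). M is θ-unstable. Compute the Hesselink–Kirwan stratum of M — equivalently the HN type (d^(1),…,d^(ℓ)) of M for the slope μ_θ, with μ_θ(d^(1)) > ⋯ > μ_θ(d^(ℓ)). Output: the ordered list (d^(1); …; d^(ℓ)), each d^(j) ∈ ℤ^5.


Barcode: M ≅ I[1,5], I[2,2]^2, I[4,4]^3. HN layers by μ_θ (5 steps, strictly decreasing):
  μ^(1)=29; μ^(2)=19; μ^(3)=-11; μ^(4)=-26; μ^(5)=-31

((0, 0, 0, 0, 1); (0, 0, 0, 4, 0); (0, 2, 0, 0, 0); (0, 1, 1, 0, 0); (1, 0, 0, 0, 0))


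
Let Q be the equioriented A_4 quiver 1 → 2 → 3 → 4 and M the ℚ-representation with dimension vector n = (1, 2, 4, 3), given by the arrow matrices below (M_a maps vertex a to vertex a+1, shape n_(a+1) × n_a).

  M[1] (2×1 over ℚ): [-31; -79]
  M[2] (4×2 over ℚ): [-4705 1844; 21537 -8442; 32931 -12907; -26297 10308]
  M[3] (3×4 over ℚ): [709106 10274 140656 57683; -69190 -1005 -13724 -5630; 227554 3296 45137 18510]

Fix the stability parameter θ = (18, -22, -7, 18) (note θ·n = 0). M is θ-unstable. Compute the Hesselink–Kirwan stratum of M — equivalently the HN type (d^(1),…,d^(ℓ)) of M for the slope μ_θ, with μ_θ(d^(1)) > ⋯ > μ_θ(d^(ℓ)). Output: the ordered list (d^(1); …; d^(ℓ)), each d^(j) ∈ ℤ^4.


Via rank(M_{q-1}∘⋯∘M_p): M ≅ I[1,4], I[2,4], I[3,3], I[3,4].
μ_θ-semistable layers: μ^(1)=18; μ^(2)=-11/3; μ^(3)=-7; μ^(4)=-22

((0, 0, 0, 3); (1, 1, 1, 0); (0, 0, 3, 0); (0, 1, 0, 0))


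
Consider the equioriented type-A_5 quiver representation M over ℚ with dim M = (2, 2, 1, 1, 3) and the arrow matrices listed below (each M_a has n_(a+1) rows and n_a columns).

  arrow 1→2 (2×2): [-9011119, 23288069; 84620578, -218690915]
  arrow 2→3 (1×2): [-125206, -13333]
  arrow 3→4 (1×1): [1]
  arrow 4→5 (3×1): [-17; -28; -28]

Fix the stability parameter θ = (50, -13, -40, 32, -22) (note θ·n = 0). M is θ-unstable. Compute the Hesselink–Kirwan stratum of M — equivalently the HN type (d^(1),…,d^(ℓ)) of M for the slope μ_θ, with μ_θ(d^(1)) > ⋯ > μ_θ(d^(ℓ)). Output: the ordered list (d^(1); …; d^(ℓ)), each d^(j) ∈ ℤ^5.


Interval decomposition of M: I[1,2], I[1,5], I[5,5]^2.
HN type (ℓ=4): μ^(1)=37/2; μ^(2)=5; μ^(3)=-1; μ^(4)=-22

((1, 1, 0, 0, 0); (0, 0, 0, 1, 1); (1, 1, 1, 0, 0); (0, 0, 0, 0, 2))


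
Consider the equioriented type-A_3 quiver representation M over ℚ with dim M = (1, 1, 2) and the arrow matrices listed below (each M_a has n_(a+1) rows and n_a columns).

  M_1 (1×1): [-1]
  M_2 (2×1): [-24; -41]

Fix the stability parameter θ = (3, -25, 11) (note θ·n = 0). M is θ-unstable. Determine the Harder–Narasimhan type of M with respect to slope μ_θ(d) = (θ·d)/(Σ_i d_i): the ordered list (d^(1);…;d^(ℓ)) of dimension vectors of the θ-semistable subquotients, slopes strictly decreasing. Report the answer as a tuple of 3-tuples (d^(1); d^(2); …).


Barcode: M ≅ I[1,3], I[3,3]. HN layers by μ_θ (2 steps, strictly decreasing):
  μ^(1)=11; μ^(2)=-11

((0, 0, 2); (1, 1, 0))


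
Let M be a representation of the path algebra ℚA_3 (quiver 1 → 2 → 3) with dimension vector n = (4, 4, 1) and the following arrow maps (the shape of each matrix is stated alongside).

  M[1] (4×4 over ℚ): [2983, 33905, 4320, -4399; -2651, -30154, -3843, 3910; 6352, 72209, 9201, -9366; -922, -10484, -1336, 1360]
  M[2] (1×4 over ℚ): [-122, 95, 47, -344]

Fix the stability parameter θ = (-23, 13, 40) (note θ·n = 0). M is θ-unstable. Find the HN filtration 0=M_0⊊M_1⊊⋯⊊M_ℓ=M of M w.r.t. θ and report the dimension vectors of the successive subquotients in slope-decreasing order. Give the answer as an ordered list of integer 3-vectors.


Interval decomposition of M: I[1,2]^3, I[1,3].
HN type (ℓ=3): μ^(1)=40; μ^(2)=13; μ^(3)=-23

((0, 0, 1); (0, 4, 0); (4, 0, 0))


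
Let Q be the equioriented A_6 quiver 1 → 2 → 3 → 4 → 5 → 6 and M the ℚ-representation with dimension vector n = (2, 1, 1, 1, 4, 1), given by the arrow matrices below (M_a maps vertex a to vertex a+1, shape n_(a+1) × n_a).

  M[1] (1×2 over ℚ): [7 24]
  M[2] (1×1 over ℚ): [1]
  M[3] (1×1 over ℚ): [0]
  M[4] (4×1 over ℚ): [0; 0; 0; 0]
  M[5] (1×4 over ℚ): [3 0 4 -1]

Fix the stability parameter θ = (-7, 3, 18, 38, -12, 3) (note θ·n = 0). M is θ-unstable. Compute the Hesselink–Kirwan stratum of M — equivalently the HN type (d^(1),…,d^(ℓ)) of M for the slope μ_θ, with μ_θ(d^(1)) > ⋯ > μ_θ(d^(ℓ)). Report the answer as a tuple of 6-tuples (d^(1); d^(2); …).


Via rank(M_{q-1}∘⋯∘M_p): M ≅ I[1,1], I[1,3], I[4,4], I[5,5]^3, I[5,6].
μ_θ-semistable layers: μ^(1)=38; μ^(2)=18; μ^(3)=3; μ^(4)=-7; μ^(5)=-12

((0, 0, 0, 1, 0, 0); (0, 0, 1, 0, 0, 0); (0, 1, 0, 0, 0, 1); (2, 0, 0, 0, 0, 0); (0, 0, 0, 0, 4, 0))


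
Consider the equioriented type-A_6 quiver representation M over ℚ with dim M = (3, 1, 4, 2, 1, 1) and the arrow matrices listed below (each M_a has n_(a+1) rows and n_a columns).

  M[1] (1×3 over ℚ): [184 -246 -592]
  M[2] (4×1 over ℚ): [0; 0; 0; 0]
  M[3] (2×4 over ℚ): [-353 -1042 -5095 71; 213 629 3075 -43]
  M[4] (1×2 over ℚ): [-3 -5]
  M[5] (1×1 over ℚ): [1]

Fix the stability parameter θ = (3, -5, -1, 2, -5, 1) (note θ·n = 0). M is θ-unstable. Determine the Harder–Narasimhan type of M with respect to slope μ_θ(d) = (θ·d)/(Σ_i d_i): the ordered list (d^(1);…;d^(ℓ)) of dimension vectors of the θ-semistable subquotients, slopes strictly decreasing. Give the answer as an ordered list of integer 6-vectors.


Barcode: M ≅ I[1,1]^2, I[1,2], I[3,3]^2, I[3,4], I[3,6]. HN layers by μ_θ (5 steps, strictly decreasing):
  μ^(1)=3; μ^(2)=2; μ^(3)=1; μ^(4)=-1; μ^(5)=-4/3

((2, 0, 0, 0, 0, 0); (0, 0, 0, 1, 0, 0); (0, 0, 0, 0, 0, 1); (1, 1, 3, 0, 0, 0); (0, 0, 1, 1, 1, 0))


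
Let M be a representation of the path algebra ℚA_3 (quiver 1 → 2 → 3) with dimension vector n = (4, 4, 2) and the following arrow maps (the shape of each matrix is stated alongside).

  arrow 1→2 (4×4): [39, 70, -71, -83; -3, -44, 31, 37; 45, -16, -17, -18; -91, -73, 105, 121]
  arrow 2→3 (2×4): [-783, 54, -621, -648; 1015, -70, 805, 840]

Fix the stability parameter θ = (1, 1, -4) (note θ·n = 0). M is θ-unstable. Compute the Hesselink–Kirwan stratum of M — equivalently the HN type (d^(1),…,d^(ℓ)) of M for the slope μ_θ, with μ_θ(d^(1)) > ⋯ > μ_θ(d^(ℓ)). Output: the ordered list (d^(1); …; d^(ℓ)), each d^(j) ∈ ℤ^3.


Via rank(M_{q-1}∘⋯∘M_p): M ≅ I[1,1], I[1,2]^2, I[1,3], I[2,2], I[3,3].
μ_θ-semistable layers: μ^(1)=1; μ^(2)=-2/3; μ^(3)=-4

((3, 3, 0); (1, 1, 1); (0, 0, 1))


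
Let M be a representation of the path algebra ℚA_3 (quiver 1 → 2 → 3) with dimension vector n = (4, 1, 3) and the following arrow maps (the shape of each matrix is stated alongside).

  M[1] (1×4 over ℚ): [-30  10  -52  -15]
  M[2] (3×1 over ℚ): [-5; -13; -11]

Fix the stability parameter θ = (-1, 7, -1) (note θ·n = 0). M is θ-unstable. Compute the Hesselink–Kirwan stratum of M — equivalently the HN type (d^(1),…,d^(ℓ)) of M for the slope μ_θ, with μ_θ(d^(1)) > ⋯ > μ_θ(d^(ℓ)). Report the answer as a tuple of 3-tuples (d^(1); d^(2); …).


Barcode: M ≅ I[1,1]^3, I[1,3], I[3,3]^2. HN layers by μ_θ (2 steps, strictly decreasing):
  μ^(1)=3; μ^(2)=-1

((0, 1, 1); (4, 0, 2))


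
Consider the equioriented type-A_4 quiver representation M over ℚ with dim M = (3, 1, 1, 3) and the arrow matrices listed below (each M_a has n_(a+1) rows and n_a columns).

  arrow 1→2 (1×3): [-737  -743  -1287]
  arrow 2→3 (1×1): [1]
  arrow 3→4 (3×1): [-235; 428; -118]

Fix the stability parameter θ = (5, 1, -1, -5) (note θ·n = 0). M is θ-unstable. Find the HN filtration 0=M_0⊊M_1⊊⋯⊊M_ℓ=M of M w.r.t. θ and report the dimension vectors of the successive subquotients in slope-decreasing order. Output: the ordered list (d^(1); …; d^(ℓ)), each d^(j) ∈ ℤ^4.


Via rank(M_{q-1}∘⋯∘M_p): M ≅ I[1,1]^2, I[1,4], I[4,4]^2.
μ_θ-semistable layers: μ^(1)=5; μ^(2)=0; μ^(3)=-5

((2, 0, 0, 0); (1, 1, 1, 1); (0, 0, 0, 2))


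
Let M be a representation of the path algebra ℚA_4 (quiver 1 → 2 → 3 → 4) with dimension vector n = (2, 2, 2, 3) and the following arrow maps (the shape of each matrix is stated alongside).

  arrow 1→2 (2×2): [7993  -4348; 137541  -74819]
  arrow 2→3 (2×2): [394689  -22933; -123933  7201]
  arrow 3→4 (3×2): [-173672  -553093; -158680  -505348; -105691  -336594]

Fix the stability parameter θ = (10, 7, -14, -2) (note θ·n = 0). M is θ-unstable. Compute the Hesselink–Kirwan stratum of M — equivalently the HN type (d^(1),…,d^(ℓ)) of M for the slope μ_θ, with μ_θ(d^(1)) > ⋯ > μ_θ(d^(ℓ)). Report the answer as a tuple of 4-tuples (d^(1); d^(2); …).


Barcode: M ≅ I[1,2], I[1,4], I[3,4], I[4,4]. HN layers by μ_θ (4 steps, strictly decreasing):
  μ^(1)=17/2; μ^(2)=1/4; μ^(3)=-2; μ^(4)=-14

((1, 1, 0, 0); (1, 1, 1, 1); (0, 0, 0, 2); (0, 0, 1, 0))


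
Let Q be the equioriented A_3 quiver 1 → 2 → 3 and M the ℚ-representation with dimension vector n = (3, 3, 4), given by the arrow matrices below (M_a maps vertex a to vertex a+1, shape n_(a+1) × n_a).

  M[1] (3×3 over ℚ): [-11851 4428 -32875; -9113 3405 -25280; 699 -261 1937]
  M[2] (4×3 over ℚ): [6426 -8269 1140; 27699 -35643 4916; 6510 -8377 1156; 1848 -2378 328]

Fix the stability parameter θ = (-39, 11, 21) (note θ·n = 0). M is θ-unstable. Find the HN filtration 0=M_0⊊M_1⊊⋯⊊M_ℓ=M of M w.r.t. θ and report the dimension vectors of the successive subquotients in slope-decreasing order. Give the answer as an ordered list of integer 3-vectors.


Via rank(M_{q-1}∘⋯∘M_p): M ≅ I[1,2], I[1,3]^2, I[3,3]^2.
μ_θ-semistable layers: μ^(1)=21; μ^(2)=11; μ^(3)=-39

((0, 0, 4); (0, 3, 0); (3, 0, 0))


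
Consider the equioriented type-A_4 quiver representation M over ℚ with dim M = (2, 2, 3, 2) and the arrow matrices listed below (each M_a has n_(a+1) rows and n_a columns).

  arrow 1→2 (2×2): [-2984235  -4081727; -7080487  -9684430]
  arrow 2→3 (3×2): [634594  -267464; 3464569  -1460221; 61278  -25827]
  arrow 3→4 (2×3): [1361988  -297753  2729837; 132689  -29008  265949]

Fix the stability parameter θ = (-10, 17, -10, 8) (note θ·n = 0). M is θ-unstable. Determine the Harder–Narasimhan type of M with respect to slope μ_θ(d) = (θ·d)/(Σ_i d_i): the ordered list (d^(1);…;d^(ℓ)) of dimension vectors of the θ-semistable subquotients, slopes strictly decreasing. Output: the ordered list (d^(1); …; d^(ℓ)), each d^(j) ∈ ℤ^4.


Via rank(M_{q-1}∘⋯∘M_p): M ≅ I[1,4]^2, I[3,3].
μ_θ-semistable layers: μ^(1)=8; μ^(2)=7/2; μ^(3)=-10

((0, 0, 0, 2); (0, 2, 2, 0); (2, 0, 1, 0))


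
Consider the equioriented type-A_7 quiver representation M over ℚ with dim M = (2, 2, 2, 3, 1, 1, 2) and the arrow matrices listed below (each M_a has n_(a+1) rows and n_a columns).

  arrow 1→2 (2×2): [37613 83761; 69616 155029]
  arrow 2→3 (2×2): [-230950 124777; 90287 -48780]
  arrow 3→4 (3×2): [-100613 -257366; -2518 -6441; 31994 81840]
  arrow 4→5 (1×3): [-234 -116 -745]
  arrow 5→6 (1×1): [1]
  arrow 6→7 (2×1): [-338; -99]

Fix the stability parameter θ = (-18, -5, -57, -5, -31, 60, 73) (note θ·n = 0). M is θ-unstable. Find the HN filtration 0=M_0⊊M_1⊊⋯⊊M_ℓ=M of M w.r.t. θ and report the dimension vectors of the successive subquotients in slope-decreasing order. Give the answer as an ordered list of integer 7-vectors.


Barcode: M ≅ I[1,4]^2, I[4,7], I[7,7]. HN layers by μ_θ (5 steps, strictly decreasing):
  μ^(1)=73; μ^(2)=60; μ^(3)=-5; μ^(4)=-18; μ^(5)=-80/3

((0, 0, 0, 0, 0, 0, 2); (0, 0, 0, 0, 0, 1, 0); (0, 0, 0, 2, 0, 0, 0); (0, 0, 0, 1, 1, 0, 0); (2, 2, 2, 0, 0, 0, 0))


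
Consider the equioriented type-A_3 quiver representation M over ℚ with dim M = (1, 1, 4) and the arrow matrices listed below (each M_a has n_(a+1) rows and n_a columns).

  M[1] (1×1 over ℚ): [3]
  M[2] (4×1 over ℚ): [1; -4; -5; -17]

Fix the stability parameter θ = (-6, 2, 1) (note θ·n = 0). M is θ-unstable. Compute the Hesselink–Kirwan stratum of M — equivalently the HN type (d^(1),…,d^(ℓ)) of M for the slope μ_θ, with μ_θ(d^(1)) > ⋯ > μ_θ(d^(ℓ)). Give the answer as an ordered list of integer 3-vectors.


Barcode: M ≅ I[1,3], I[3,3]^3. HN layers by μ_θ (3 steps, strictly decreasing):
  μ^(1)=3/2; μ^(2)=1; μ^(3)=-6

((0, 1, 1); (0, 0, 3); (1, 0, 0))


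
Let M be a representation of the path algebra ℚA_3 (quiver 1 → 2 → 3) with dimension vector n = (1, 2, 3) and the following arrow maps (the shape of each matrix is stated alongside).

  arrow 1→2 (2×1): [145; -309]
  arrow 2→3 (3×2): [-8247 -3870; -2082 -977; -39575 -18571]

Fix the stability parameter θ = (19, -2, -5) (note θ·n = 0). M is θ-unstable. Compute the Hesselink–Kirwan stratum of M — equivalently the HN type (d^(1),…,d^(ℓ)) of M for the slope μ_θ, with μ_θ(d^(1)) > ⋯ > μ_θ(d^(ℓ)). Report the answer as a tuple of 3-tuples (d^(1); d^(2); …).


Interval decomposition of M: I[1,3], I[2,3], I[3,3].
HN type (ℓ=3): μ^(1)=4; μ^(2)=-7/2; μ^(3)=-5

((1, 1, 1); (0, 1, 1); (0, 0, 1))


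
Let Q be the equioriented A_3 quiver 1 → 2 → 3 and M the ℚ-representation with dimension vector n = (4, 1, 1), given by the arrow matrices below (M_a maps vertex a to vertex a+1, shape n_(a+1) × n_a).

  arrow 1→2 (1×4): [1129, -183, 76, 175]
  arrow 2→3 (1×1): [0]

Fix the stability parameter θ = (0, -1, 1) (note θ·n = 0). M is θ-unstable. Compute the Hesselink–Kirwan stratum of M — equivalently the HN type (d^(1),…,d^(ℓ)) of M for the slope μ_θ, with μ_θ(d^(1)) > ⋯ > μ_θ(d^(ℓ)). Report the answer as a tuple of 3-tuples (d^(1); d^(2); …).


Via rank(M_{q-1}∘⋯∘M_p): M ≅ I[1,1]^3, I[1,2], I[3,3].
μ_θ-semistable layers: μ^(1)=1; μ^(2)=0; μ^(3)=-1/2

((0, 0, 1); (3, 0, 0); (1, 1, 0))


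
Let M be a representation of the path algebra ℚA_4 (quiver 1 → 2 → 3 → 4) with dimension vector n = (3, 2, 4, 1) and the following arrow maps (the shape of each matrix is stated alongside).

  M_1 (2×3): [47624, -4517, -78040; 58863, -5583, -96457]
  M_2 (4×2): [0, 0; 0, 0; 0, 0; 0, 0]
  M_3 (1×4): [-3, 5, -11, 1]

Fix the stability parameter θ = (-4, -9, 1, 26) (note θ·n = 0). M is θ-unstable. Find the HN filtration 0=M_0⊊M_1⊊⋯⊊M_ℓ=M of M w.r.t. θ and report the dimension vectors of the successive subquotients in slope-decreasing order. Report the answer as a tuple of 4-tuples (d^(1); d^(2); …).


Via rank(M_{q-1}∘⋯∘M_p): M ≅ I[1,1], I[1,2]^2, I[3,3]^3, I[3,4].
μ_θ-semistable layers: μ^(1)=26; μ^(2)=1; μ^(3)=-4; μ^(4)=-13/2

((0, 0, 0, 1); (0, 0, 4, 0); (1, 0, 0, 0); (2, 2, 0, 0))


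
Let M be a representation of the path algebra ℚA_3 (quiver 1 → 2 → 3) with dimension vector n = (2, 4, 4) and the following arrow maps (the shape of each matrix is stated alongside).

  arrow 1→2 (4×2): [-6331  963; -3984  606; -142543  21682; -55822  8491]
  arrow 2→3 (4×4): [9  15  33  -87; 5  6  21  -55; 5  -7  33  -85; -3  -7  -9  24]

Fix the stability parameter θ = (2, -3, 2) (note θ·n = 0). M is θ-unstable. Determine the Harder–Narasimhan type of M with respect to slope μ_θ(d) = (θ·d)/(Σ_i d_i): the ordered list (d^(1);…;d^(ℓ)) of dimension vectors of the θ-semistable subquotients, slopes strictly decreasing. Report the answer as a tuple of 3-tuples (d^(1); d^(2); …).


Barcode: M ≅ I[1,2], I[1,3], I[2,3]^2, I[3,3]. HN layers by μ_θ (3 steps, strictly decreasing):
  μ^(1)=2; μ^(2)=-1/2; μ^(3)=-3

((0, 0, 4); (2, 2, 0); (0, 2, 0))


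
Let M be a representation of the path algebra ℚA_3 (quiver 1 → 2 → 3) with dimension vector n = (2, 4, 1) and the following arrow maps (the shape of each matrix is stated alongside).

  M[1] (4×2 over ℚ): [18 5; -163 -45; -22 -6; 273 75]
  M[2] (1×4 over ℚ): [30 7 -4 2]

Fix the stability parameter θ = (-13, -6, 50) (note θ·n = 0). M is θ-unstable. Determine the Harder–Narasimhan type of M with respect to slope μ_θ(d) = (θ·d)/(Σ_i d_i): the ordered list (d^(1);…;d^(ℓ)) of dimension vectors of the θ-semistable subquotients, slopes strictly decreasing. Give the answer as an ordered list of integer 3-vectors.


Barcode: M ≅ I[1,2], I[1,3], I[2,2]^2. HN layers by μ_θ (3 steps, strictly decreasing):
  μ^(1)=50; μ^(2)=-6; μ^(3)=-13

((0, 0, 1); (0, 4, 0); (2, 0, 0))


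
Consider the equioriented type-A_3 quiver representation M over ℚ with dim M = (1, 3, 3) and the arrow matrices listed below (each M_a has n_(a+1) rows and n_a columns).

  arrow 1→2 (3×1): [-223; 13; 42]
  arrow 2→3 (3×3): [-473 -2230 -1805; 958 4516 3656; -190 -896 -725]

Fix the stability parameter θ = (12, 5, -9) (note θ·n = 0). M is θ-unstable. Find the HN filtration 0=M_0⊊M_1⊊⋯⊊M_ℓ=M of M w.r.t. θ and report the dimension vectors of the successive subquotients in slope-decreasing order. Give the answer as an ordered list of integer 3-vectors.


Interval decomposition of M: I[1,3], I[2,3]^2.
HN type (ℓ=2): μ^(1)=8/3; μ^(2)=-2

((1, 1, 1); (0, 2, 2))


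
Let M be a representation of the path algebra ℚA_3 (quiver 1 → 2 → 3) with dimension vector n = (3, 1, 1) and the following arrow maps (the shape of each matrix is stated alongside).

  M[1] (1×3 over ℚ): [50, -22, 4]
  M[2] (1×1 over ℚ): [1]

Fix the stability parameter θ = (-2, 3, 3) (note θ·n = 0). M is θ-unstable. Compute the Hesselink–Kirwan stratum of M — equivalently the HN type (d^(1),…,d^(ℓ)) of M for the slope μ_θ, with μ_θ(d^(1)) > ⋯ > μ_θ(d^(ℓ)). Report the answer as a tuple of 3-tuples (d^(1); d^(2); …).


Via rank(M_{q-1}∘⋯∘M_p): M ≅ I[1,1]^2, I[1,3].
μ_θ-semistable layers: μ^(1)=3; μ^(2)=-2

((0, 1, 1); (3, 0, 0))
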